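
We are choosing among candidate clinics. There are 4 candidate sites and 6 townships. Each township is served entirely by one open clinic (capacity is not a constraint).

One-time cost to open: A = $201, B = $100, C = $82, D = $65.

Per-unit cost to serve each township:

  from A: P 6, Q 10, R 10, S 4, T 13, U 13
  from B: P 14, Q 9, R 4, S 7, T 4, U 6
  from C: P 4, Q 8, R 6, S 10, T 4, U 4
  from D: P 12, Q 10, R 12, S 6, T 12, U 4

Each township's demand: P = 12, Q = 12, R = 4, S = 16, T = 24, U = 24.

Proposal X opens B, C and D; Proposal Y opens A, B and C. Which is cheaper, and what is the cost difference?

Proposal X: {B, C, D}: P→C 4·12=48, Q→C 8·12=96, R→B 4·4=16, S→D 6·16=96, T→B 4·24=96, U→C 4·24=96. Service 448; fixed 247; total 695.
Proposal Y: {A, B, C}: P→C 4·12=48, Q→C 8·12=96, R→B 4·4=16, S→A 4·16=64, T→B 4·24=96, U→C 4·24=96. Service 416; fixed 383; total 799.
Difference: |695 − 799| = 104.

Proposal X is cheaper by 104.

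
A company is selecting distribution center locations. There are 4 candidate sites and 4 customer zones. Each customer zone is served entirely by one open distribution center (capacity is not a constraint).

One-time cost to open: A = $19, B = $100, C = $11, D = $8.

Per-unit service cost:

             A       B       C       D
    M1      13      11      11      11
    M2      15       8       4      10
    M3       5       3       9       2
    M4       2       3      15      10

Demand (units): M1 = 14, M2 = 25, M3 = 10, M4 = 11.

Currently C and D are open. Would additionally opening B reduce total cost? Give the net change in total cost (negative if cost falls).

Current service cost with {C, D}: 384.
Adding B: each customer zone re-picks its cheapest; new service cost 307, saving 77.
Extra fixed cost: 100. Net change = 100 − 77 = 23.
(Totals: 403 → 426.)

No — net change +23 (cost rises by 23).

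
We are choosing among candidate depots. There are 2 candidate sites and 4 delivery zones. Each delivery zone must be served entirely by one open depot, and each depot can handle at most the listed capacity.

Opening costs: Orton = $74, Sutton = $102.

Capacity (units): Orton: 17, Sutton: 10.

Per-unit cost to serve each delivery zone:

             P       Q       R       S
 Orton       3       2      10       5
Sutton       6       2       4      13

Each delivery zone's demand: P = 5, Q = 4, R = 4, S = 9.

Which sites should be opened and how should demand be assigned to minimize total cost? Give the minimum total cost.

Minimum total cost: 260

Open {Orton, Sutton}: P→Orton 3·5=15, Q→Sutton 2·4=8, R→Sutton 4·4=16, S→Orton 5·9=45.
Loads: Orton carries 14/17, Sutton carries 8/10. Service 84; fixed 176; total 260.
Next best feasible plan costs 275.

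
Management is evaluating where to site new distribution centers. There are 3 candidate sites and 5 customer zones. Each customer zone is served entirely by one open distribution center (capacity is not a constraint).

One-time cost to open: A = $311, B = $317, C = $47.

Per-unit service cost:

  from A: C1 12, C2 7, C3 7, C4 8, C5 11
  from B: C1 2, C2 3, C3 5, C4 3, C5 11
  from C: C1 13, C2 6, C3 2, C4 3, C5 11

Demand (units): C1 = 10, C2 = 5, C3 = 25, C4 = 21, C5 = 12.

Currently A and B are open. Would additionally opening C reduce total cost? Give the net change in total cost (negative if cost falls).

Yes — net change −28 (cost falls by 28).

Current service cost with {A, B}: 355.
Adding C: each customer zone re-picks its cheapest; new service cost 280, saving 75.
Extra fixed cost: 47. Net change = 47 − 75 = -28.
(Totals: 983 → 955.)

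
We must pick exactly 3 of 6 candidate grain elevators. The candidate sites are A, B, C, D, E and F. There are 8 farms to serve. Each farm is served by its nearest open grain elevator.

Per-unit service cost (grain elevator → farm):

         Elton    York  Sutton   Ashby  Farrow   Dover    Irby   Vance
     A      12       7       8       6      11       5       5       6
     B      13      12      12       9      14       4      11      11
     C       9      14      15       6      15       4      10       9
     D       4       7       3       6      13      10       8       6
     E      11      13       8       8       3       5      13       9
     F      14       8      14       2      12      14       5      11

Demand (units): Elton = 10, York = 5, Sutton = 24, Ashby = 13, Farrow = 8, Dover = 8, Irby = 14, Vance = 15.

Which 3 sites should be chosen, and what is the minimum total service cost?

With exactly 3 open, each farm uses its cheapest among the chosen.
{D, E, F}: Elton→D 4·10=40, York→D 7·5=35, Sutton→D 3·24=72, Ashby→F 2·13=26, Farrow→E 3·8=24, Dover→E 5·8=40, Irby→F 5·14=70, Vance→D 6·15=90. Service cost 397.
{A, D, E}: service cost 449
{A, D, F}: service cost 461
Among all 20 size-3 choices, {D, E, F} is lowest.

Choose D, E and F; total service cost 397.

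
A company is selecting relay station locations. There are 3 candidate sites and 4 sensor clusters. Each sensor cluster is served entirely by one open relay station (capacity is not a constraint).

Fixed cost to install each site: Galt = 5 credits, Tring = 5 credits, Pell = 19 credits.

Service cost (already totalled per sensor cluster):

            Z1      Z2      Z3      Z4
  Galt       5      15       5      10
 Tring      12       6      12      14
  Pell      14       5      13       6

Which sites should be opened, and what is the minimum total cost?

For any fixed open set, each sensor cluster goes to its cheapest open site; total = fixed + service.
{Galt, Tring}: Z1→Galt 5, Z2→Tring 6, Z3→Galt 5, Z4→Galt 10. Service 26; fixed 10; total 36.
{Galt}: service 35 + fixed 5 = 40
{Galt, Pell}: Z1→Galt 5, Z2→Pell 5, Z3→Galt 5, Z4→Pell 6. Service 21; fixed 24; total 45.
{Galt, Tring, Pell}: Z1→Galt 5, Z2→Pell 5, Z3→Galt 5, Z4→Pell 6. Service 21; fixed 29; total 50.
No other subset beats 36.

Open Galt and Tring; minimum total cost 36.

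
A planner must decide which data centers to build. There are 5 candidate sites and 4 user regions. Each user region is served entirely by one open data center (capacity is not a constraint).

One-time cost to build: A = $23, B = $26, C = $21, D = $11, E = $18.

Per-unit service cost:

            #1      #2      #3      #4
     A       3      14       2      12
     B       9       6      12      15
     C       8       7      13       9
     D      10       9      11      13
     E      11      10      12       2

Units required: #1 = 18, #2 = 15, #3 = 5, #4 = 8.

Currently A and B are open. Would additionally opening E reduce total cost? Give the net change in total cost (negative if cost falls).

Current service cost with {A, B}: 250.
Adding E: each user region re-picks its cheapest; new service cost 170, saving 80.
Extra fixed cost: 18. Net change = 18 − 80 = -62.
(Totals: 299 → 237.)

Yes — net change −62 (cost falls by 62).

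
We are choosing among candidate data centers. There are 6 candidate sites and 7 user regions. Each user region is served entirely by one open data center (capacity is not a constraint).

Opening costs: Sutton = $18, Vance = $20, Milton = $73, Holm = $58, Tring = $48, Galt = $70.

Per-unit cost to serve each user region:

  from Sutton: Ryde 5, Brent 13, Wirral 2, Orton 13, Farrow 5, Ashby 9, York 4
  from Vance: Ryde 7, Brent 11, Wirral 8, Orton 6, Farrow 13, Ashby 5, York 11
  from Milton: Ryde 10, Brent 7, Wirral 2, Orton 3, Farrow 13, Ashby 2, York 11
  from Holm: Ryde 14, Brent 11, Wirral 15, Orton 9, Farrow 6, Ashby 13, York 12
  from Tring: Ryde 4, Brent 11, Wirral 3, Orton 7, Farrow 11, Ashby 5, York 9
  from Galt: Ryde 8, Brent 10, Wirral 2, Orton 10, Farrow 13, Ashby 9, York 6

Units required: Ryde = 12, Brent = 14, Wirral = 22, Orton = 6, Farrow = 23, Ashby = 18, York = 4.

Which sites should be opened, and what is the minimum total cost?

For any fixed open set, each user region goes to its cheapest open site; total = fixed + service.
{Sutton, Milton}: Ryde→Sutton 5·12=60, Brent→Milton 7·14=98, Wirral→Sutton 2·22=44, Orton→Milton 3·6=18, Farrow→Sutton 5·23=115, Ashby→Milton 2·18=36, York→Sutton 4·4=16. Service 387; fixed 91; total 478.
{Sutton, Vance, Milton}: service 387 + fixed 111 = 498
{Sutton, Milton, Tring}: service 375 + fixed 139 = 514
{Sutton, Vance, Milton, Holm, Tring, Galt}: Ryde→Tring 4·12=48, Brent→Milton 7·14=98, Wirral→Sutton 2·22=44, Orton→Milton 3·6=18, Farrow→Sutton 5·23=115, Ashby→Milton 2·18=36, York→Sutton 4·4=16. Service 375; fixed 287; total 662.
No other subset beats 478.

Open Sutton and Milton; minimum total cost 478.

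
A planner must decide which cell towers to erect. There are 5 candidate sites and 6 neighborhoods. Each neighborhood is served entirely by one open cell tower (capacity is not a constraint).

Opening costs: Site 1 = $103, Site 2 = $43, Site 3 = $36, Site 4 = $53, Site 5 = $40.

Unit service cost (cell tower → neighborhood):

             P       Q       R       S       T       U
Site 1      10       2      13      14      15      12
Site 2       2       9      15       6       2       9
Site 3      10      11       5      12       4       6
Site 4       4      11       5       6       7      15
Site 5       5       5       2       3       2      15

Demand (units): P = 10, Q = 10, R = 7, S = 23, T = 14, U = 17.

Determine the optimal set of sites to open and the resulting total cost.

Open Site 3 and Site 5; minimum total cost 389.

For any fixed open set, each neighborhood goes to its cheapest open site; total = fixed + service.
{Site 3, Site 5}: P→Site 5 5·10=50, Q→Site 5 5·10=50, R→Site 5 2·7=14, S→Site 5 3·23=69, T→Site 5 2·14=28, U→Site 3 6·17=102. Service 313; fixed 76; total 389.
{Site 2, Site 3, Site 5}: service 283 + fixed 119 = 402
{Site 2, Site 5}: service 334 + fixed 83 = 417
{Site 1, Site 2, Site 3, Site 4, Site 5}: P→Site 2 2·10=20, Q→Site 1 2·10=20, R→Site 5 2·7=14, S→Site 5 3·23=69, T→Site 2 2·14=28, U→Site 3 6·17=102. Service 253; fixed 275; total 528.
No other subset beats 389.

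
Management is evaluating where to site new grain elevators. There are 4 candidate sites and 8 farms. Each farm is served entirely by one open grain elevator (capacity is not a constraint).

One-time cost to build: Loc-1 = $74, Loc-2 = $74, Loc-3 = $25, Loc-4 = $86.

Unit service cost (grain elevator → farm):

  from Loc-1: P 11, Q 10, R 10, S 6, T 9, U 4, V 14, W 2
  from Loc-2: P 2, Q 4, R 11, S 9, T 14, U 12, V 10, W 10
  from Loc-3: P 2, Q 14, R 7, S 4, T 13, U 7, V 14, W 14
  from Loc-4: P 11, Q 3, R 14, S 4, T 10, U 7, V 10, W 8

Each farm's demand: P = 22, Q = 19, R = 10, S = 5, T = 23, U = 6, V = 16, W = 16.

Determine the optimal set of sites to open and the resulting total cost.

Open Loc-1, Loc-3 and Loc-4; minimum total cost 799.

For any fixed open set, each farm goes to its cheapest open site; total = fixed + service.
{Loc-1, Loc-3, Loc-4}: P→Loc-3 2·22=44, Q→Loc-4 3·19=57, R→Loc-3 7·10=70, S→Loc-3 4·5=20, T→Loc-1 9·23=207, U→Loc-1 4·6=24, V→Loc-4 10·16=160, W→Loc-1 2·16=32. Service 614; fixed 185; total 799.
{Loc-1, Loc-2, Loc-3}: P→Loc-2 2·22=44, Q→Loc-2 4·19=76, R→Loc-3 7·10=70, S→Loc-3 4·5=20, T→Loc-1 9·23=207, U→Loc-1 4·6=24, V→Loc-2 10·16=160, W→Loc-1 2·16=32. Service 633; fixed 173; total 806.
{Loc-1, Loc-2}: service 673 + fixed 148 = 821
{Loc-1, Loc-2, Loc-3, Loc-4}: P→Loc-2 2·22=44, Q→Loc-4 3·19=57, R→Loc-3 7·10=70, S→Loc-3 4·5=20, T→Loc-1 9·23=207, U→Loc-1 4·6=24, V→Loc-2 10·16=160, W→Loc-1 2·16=32. Service 614; fixed 259; total 873.
No other subset beats 799.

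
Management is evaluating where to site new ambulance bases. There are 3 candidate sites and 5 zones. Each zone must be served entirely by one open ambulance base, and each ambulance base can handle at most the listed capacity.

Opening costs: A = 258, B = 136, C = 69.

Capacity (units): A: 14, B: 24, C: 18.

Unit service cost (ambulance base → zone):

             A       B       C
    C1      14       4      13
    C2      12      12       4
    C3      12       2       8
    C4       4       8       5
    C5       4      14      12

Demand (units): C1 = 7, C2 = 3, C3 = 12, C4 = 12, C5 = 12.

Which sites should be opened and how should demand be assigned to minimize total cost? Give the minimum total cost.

Open {A, B, C}: C1→B 4·7=28, C2→C 4·3=12, C3→B 2·12=24, C4→C 5·12=60, C5→A 4·12=48.
Loads: A carries 12/14, B carries 19/24, C carries 15/18. Service 172; fixed 463; total 635.
Next best feasible plan costs 659.

Minimum total cost: 635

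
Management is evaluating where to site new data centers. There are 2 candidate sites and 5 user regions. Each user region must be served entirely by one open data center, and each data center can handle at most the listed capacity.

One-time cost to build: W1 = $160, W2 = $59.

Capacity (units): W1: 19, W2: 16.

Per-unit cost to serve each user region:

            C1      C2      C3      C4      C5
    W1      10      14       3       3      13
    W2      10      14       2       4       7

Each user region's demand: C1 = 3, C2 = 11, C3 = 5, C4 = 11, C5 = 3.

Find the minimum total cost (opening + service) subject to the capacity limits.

Open {W1, W2}: C1→W1 10·3=30, C2→W2 14·11=154, C3→W1 3·5=15, C4→W1 3·11=33, C5→W2 7·3=21.
Loads: W1 carries 19/19, W2 carries 14/16. Service 253; fixed 219; total 472.
Next best feasible plan costs 483.

Minimum total cost: 472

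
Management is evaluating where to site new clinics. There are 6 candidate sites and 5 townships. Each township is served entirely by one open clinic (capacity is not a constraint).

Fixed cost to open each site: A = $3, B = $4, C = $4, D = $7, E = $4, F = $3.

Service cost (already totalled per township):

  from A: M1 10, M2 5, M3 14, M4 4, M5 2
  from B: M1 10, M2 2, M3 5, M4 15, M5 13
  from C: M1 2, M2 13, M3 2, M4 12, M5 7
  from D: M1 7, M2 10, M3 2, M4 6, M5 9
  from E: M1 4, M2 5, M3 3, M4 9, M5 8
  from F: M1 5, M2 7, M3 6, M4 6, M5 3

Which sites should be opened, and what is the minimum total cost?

Open A and C; minimum total cost 22.

For any fixed open set, each township goes to its cheapest open site; total = fixed + service.
{A, C}: M1→C 2, M2→A 5, M3→C 2, M4→A 4, M5→A 2. Service 15; fixed 7; total 22.
{A, B, C}: service 12 + fixed 11 = 23
{A, C, F}: service 15 + fixed 10 = 25
{A, B, C, D, E, F}: service 12 + fixed 25 = 37
No other subset beats 22.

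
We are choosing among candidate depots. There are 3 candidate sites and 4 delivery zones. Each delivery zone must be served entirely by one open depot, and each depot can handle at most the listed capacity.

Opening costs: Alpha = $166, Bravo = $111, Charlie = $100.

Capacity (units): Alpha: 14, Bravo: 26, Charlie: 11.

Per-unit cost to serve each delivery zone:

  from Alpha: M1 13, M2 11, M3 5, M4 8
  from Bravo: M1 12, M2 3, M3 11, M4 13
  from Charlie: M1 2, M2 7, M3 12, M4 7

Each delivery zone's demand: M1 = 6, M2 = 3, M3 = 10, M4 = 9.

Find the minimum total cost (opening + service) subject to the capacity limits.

Minimum total cost: 459

Open {Bravo, Charlie}: M1→Charlie 2·6=12, M2→Bravo 3·3=9, M3→Bravo 11·10=110, M4→Bravo 13·9=117.
Loads: Bravo carries 22/26, Charlie carries 6/11. Service 248; fixed 211; total 459.
Next best feasible plan costs 465.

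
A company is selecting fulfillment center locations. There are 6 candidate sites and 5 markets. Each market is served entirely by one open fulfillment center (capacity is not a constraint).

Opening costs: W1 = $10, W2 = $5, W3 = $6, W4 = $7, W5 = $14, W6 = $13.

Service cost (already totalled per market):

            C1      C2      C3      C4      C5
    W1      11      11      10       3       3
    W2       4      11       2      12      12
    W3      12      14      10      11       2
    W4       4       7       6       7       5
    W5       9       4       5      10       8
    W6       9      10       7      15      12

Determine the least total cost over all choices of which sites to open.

Minimum total cost: 36

For any fixed open set, each market goes to its cheapest open site; total = fixed + service.
{W4}: C1→W4 4, C2→W4 7, C3→W4 6, C4→W4 7, C5→W4 5. Service 29; fixed 7; total 36.
{W2, W4}: service 25 + fixed 12 = 37
{W1, W2}: C1→W2 4, C2→W1 11, C3→W2 2, C4→W1 3, C5→W1 3. Service 23; fixed 15; total 38.
{W1, W2, W3, W4, W5, W6}: C1→W2 4, C2→W5 4, C3→W2 2, C4→W1 3, C5→W3 2. Service 15; fixed 55; total 70.
No other subset beats 36.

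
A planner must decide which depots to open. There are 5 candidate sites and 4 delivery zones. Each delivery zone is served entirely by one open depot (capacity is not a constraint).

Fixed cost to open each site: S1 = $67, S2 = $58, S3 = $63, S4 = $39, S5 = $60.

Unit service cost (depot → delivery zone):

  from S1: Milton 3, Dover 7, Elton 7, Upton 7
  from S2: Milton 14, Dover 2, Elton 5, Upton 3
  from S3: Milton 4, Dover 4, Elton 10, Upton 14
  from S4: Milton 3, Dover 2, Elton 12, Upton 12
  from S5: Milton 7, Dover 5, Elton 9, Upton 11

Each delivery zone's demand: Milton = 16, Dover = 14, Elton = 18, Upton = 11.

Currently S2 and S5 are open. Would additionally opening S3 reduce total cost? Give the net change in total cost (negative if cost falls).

No — net change +15 (cost rises by 15).

Current service cost with {S2, S5}: 263.
Adding S3: each delivery zone re-picks its cheapest; new service cost 215, saving 48.
Extra fixed cost: 63. Net change = 63 − 48 = 15.
(Totals: 381 → 396.)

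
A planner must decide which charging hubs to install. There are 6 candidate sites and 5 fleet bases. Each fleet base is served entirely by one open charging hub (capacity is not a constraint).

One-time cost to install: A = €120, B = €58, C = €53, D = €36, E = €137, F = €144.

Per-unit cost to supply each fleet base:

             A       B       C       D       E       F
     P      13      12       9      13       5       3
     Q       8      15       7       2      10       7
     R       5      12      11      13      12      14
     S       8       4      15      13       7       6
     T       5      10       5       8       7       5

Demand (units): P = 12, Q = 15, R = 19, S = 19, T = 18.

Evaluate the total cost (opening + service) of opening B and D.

Total cost: 716

Each fleet base is assigned to its cheapest site among the open ones.
{B, D}: P→B 12·12=144, Q→D 2·15=30, R→B 12·19=228, S→B 4·19=76, T→D 8·18=144. Service 622; fixed 94; total 716.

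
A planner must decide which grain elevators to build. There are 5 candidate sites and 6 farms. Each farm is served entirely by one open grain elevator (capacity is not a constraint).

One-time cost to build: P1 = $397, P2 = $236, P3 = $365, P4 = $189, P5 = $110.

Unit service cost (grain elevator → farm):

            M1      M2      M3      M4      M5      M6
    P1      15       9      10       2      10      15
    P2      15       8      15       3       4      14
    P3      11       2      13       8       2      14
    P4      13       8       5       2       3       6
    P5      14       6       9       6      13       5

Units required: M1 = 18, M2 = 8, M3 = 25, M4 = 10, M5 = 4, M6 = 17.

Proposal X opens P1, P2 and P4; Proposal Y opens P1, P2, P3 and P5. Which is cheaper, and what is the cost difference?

Proposal X: {P1, P2, P4}: M1→P4 13·18=234, M2→P2 8·8=64, M3→P4 5·25=125, M4→P1 2·10=20, M5→P4 3·4=12, M6→P4 6·17=102. Service 557; fixed 822; total 1379.
Proposal Y: {P1, P2, P3, P5}: M1→P3 11·18=198, M2→P3 2·8=16, M3→P5 9·25=225, M4→P1 2·10=20, M5→P3 2·4=8, M6→P5 5·17=85. Service 552; fixed 1108; total 1660.
Difference: |1379 − 1660| = 281.

Proposal X is cheaper by 281.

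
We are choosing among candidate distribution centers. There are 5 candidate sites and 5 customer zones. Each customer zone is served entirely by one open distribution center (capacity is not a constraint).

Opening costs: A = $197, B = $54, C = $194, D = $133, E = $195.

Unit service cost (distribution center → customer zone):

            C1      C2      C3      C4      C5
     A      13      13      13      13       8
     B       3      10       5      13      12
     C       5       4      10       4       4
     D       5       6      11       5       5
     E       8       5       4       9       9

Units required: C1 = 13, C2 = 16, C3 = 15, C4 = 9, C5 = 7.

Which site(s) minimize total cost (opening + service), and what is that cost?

For any fixed open set, each customer zone goes to its cheapest open site; total = fixed + service.
{B, D}: C1→B 3·13=39, C2→D 6·16=96, C3→B 5·15=75, C4→D 5·9=45, C5→D 5·7=35. Service 290; fixed 187; total 477.
{B, C}: C1→B 3·13=39, C2→C 4·16=64, C3→B 5·15=75, C4→C 4·9=36, C5→C 4·7=28. Service 242; fixed 248; total 490.
{B}: service 475 + fixed 54 = 529
{A, B, C, D, E}: C1→B 3·13=39, C2→C 4·16=64, C3→E 4·15=60, C4→C 4·9=36, C5→C 4·7=28. Service 227; fixed 773; total 1000.
No other subset beats 477.

Open B and D; minimum total cost 477.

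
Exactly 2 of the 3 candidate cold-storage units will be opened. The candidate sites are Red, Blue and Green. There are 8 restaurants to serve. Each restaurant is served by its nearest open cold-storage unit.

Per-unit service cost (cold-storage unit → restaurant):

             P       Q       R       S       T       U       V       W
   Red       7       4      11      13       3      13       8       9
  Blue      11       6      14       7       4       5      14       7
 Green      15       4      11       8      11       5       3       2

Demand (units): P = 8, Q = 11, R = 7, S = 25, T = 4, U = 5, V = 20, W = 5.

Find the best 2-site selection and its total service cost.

Choose Red and Green; total service cost 484.

With exactly 2 open, each restaurant uses its cheapest among the chosen.
{Red, Green}: P→Red 7·8=56, Q→Red 4·11=44, R→Red 11·7=77, S→Green 8·25=200, T→Red 3·4=12, U→Green 5·5=25, V→Green 3·20=60, W→Green 2·5=10. Service cost 484.
{Blue, Green}: service cost 495
{Red, Blue}: service cost 584
Among all 3 size-2 choices, {Red, Green} is lowest.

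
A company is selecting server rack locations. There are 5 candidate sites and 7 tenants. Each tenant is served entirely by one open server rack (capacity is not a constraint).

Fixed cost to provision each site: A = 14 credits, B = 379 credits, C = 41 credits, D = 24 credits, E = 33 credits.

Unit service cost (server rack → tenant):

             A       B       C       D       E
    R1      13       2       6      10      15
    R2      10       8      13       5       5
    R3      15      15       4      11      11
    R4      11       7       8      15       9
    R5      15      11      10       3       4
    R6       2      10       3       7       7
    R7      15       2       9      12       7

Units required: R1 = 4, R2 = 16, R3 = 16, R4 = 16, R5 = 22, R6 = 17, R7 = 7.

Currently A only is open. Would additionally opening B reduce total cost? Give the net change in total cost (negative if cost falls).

Current service cost with {A}: 1097.
Adding B: each tenant re-picks its cheapest; new service cost 778, saving 319.
Extra fixed cost: 379. Net change = 379 − 319 = 60.
(Totals: 1111 → 1171.)

No — net change +60 (cost rises by 60).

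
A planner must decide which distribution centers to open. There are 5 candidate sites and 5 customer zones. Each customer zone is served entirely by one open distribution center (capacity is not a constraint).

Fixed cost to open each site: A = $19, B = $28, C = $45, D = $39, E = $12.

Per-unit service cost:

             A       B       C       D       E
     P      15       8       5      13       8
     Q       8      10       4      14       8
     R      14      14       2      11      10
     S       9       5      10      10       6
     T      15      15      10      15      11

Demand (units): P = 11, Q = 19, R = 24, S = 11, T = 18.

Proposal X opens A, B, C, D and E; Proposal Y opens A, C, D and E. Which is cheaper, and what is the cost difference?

Proposal Y is cheaper by 17.

Proposal X: {A, B, C, D, E}: P→C 5·11=55, Q→C 4·19=76, R→C 2·24=48, S→B 5·11=55, T→C 10·18=180. Service 414; fixed 143; total 557.
Proposal Y: {A, C, D, E}: P→C 5·11=55, Q→C 4·19=76, R→C 2·24=48, S→E 6·11=66, T→C 10·18=180. Service 425; fixed 115; total 540.
Difference: |557 − 540| = 17.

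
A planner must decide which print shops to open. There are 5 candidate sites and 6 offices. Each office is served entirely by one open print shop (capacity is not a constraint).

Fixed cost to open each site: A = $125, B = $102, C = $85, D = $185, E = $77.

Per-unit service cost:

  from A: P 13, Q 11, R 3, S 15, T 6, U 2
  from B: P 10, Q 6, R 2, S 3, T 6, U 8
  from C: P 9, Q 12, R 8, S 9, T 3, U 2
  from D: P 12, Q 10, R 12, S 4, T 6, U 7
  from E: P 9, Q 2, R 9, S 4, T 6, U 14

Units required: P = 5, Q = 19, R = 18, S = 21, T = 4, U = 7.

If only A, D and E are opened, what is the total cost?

Total cost: 646

Each office is assigned to its cheapest site among the open ones.
{A, D, E}: P→E 9·5=45, Q→E 2·19=38, R→A 3·18=54, S→D 4·21=84, T→A 6·4=24, U→A 2·7=14. Service 259; fixed 387; total 646.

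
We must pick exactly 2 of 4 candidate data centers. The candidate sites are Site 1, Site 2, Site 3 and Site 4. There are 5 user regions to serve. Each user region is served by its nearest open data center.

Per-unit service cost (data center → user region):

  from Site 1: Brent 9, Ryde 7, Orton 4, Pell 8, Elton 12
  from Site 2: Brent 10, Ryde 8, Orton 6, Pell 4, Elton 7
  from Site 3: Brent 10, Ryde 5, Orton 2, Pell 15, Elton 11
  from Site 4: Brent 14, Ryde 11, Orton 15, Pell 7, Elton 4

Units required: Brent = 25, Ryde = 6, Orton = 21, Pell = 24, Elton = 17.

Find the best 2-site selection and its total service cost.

Choose Site 2 and Site 3; total service cost 537.

With exactly 2 open, each user region uses its cheapest among the chosen.
{Site 2, Site 3}: Brent→Site 2 10·25=250, Ryde→Site 3 5·6=30, Orton→Site 3 2·21=42, Pell→Site 2 4·24=96, Elton→Site 2 7·17=119. Service cost 537.
{Site 3, Site 4}: service cost 558
{Site 1, Site 2}: service cost 566
Among all 6 size-2 choices, {Site 2, Site 3} is lowest.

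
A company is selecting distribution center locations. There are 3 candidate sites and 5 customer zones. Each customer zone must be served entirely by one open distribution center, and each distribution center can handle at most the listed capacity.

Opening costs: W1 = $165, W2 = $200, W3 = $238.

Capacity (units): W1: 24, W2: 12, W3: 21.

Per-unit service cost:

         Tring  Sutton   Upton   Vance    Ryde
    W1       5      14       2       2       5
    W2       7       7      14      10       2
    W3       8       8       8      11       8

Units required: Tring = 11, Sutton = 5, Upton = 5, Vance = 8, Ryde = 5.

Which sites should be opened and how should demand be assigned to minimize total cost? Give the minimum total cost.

Open {W1, W2}: Tring→W1 5·11=55, Sutton→W2 7·5=35, Upton→W1 2·5=10, Vance→W1 2·8=16, Ryde→W2 2·5=10.
Loads: W1 carries 24/24, W2 carries 10/12. Service 126; fixed 365; total 491.
Next best feasible plan costs 563.

Minimum total cost: 491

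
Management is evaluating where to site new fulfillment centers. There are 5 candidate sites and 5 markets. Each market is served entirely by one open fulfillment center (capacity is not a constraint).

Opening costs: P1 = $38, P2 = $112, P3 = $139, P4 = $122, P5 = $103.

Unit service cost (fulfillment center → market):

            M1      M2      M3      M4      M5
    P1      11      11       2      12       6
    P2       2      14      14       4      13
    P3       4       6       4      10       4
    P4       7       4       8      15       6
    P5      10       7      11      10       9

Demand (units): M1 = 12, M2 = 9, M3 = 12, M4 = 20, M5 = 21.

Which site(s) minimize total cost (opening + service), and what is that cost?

For any fixed open set, each market goes to its cheapest open site; total = fixed + service.
{P1, P2}: M1→P2 2·12=24, M2→P1 11·9=99, M3→P1 2·12=24, M4→P2 4·20=80, M5→P1 6·21=126. Service 353; fixed 150; total 503.
{P2, P3}: M1→P2 2·12=24, M2→P3 6·9=54, M3→P3 4·12=48, M4→P2 4·20=80, M5→P3 4·21=84. Service 290; fixed 251; total 541.
{P1, P2, P3}: M1→P2 2·12=24, M2→P3 6·9=54, M3→P1 2·12=24, M4→P2 4·20=80, M5→P3 4·21=84. Service 266; fixed 289; total 555.
{P1, P2, P3, P4, P5}: service 248 + fixed 514 = 762
No other subset beats 503.

Open P1 and P2; minimum total cost 503.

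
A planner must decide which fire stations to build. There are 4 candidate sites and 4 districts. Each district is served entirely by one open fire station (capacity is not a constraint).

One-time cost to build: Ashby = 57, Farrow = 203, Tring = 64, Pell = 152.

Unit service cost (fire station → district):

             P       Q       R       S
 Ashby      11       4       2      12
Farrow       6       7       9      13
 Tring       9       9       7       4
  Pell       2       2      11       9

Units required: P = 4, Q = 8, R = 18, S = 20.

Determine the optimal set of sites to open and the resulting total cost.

Open Ashby and Tring; minimum total cost 305.

For any fixed open set, each district goes to its cheapest open site; total = fixed + service.
{Ashby, Tring}: P→Tring 9·4=36, Q→Ashby 4·8=32, R→Ashby 2·18=36, S→Tring 4·20=80. Service 184; fixed 121; total 305.
{Tring}: service 314 + fixed 64 = 378
{Ashby}: P→Ashby 11·4=44, Q→Ashby 4·8=32, R→Ashby 2·18=36, S→Ashby 12·20=240. Service 352; fixed 57; total 409.
{Ashby, Farrow, Tring, Pell}: service 140 + fixed 476 = 616
(All 15 nonempty subsets were checked; Ashby and Tring is lowest.)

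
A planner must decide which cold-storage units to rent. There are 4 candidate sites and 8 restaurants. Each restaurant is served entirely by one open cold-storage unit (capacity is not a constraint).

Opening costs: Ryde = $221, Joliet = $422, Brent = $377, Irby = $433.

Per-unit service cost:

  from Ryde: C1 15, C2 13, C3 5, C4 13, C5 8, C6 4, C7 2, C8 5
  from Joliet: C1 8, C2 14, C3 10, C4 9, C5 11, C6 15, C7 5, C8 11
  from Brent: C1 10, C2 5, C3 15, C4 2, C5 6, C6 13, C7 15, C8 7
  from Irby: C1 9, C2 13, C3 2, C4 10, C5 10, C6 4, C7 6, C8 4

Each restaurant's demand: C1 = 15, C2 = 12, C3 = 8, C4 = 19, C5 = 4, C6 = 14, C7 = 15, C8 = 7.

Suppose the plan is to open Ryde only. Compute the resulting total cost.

Total cost: 1042

Each restaurant is assigned to its cheapest site among the open ones.
{Ryde}: C1→Ryde 15·15=225, C2→Ryde 13·12=156, C3→Ryde 5·8=40, C4→Ryde 13·19=247, C5→Ryde 8·4=32, C6→Ryde 4·14=56, C7→Ryde 2·15=30, C8→Ryde 5·7=35. Service 821; fixed 221; total 1042.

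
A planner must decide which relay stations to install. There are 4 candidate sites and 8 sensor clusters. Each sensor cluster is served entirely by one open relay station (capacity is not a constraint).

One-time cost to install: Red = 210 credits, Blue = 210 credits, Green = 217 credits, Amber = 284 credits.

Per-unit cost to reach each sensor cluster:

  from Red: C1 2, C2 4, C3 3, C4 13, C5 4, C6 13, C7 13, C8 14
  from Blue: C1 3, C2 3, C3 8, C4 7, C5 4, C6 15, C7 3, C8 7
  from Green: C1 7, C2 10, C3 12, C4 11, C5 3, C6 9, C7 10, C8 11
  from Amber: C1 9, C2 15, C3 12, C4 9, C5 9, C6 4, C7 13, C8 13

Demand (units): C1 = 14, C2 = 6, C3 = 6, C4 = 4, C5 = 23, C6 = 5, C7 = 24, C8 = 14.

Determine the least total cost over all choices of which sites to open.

Minimum total cost: 683

For any fixed open set, each sensor cluster goes to its cheapest open site; total = fixed + service.
{Blue}: C1→Blue 3·14=42, C2→Blue 3·6=18, C3→Blue 8·6=48, C4→Blue 7·4=28, C5→Blue 4·23=92, C6→Blue 15·5=75, C7→Blue 3·24=72, C8→Blue 7·14=98. Service 473; fixed 210; total 683.
{Red, Blue}: C1→Red 2·14=28, C2→Blue 3·6=18, C3→Red 3·6=18, C4→Blue 7·4=28, C5→Red 4·23=92, C6→Red 13·5=65, C7→Blue 3·24=72, C8→Blue 7·14=98. Service 419; fixed 420; total 839.
{Blue, Green}: service 420 + fixed 427 = 847
{Red, Blue, Green, Amber}: service 351 + fixed 921 = 1272
(All 15 nonempty subsets were checked; Blue only is lowest.)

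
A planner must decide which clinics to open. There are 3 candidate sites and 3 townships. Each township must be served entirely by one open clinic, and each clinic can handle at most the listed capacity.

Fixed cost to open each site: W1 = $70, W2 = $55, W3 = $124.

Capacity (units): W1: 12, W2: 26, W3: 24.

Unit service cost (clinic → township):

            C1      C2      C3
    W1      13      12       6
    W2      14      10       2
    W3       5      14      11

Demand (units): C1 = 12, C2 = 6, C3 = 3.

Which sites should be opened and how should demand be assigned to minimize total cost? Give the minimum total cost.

Open {W2}: C1→W2 14·12=168, C2→W2 10·6=60, C3→W2 2·3=6.
Loads: W2 carries 21/26. Service 234; fixed 55; total 289.
Next best feasible plan costs 301.

Minimum total cost: 289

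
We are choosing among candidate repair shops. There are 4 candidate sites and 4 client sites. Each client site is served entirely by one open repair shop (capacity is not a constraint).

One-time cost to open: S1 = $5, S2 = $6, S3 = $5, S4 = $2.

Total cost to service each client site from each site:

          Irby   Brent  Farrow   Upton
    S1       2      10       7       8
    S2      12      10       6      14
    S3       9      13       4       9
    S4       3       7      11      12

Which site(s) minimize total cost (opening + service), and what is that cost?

Open S3 and S4; minimum total cost 30.

For any fixed open set, each client site goes to its cheapest open site; total = fixed + service.
{S3, S4}: Irby→S4 3, Brent→S4 7, Farrow→S3 4, Upton→S3 9. Service 23; fixed 7; total 30.
{S1, S4}: service 24 + fixed 7 = 31
{S1}: service 27 + fixed 5 = 32
{S1, S2, S3, S4}: service 21 + fixed 18 = 39
No other subset beats 30.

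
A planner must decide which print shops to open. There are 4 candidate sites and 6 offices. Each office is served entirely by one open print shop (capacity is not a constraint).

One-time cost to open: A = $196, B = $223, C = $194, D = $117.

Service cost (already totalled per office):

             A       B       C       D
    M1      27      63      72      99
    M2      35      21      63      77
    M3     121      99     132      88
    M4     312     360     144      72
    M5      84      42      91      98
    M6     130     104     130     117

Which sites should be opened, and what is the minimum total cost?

Open D only; minimum total cost 668.

For any fixed open set, each office goes to its cheapest open site; total = fixed + service.
{D}: M1→D 99, M2→D 77, M3→D 88, M4→D 72, M5→D 98, M6→D 117. Service 551; fixed 117; total 668.
{B, D}: service 390 + fixed 340 = 730
{A, D}: service 423 + fixed 313 = 736
{A, B, C, D}: service 354 + fixed 730 = 1084
(All 15 nonempty subsets were checked; D only is lowest.)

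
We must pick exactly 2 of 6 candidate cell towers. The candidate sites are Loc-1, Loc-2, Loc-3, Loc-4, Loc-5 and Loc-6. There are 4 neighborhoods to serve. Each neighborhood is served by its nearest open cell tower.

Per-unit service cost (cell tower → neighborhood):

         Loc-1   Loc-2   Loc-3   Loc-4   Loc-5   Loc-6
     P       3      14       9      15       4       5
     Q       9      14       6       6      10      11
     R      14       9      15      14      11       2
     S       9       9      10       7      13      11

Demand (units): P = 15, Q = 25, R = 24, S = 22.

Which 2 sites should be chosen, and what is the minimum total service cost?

With exactly 2 open, each neighborhood uses its cheapest among the chosen.
{Loc-4, Loc-6}: P→Loc-6 5·15=75, Q→Loc-4 6·25=150, R→Loc-6 2·24=48, S→Loc-4 7·22=154. Service cost 427.
{Loc-3, Loc-6}: service cost 493
{Loc-1, Loc-6}: service cost 516
Among all 15 size-2 choices, {Loc-4, Loc-6} is lowest.

Choose Loc-4 and Loc-6; total service cost 427.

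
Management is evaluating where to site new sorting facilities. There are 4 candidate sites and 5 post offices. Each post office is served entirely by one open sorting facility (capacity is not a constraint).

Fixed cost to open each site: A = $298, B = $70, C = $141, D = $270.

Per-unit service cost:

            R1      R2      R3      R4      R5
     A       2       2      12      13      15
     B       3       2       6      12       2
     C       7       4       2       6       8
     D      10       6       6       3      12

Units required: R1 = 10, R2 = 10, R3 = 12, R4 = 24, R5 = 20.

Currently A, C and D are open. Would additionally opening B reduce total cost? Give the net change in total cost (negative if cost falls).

Current service cost with {A, C, D}: 296.
Adding B: each post office re-picks its cheapest; new service cost 176, saving 120.
Extra fixed cost: 70. Net change = 70 − 120 = -50.
(Totals: 1005 → 955.)

Yes — net change −50 (cost falls by 50).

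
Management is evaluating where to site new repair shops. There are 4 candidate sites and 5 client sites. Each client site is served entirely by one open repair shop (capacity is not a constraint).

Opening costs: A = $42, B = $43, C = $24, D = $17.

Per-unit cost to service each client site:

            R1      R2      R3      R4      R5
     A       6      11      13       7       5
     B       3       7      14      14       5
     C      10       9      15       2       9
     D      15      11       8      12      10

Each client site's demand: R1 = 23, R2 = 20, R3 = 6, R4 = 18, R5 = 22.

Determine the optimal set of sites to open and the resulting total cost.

For any fixed open set, each client site goes to its cheapest open site; total = fixed + service.
{B, C, D}: R1→B 3·23=69, R2→B 7·20=140, R3→D 8·6=48, R4→C 2·18=36, R5→B 5·22=110. Service 403; fixed 84; total 487.
{B, C}: service 439 + fixed 67 = 506
{A, B, C, D}: R1→B 3·23=69, R2→B 7·20=140, R3→D 8·6=48, R4→C 2·18=36, R5→A 5·22=110. Service 403; fixed 126; total 529.
{D}: R1→D 15·23=345, R2→D 11·20=220, R3→D 8·6=48, R4→D 12·18=216, R5→D 10·22=220. Service 1049; fixed 17; total 1066.
No other subset beats 487.

Open B, C and D; minimum total cost 487.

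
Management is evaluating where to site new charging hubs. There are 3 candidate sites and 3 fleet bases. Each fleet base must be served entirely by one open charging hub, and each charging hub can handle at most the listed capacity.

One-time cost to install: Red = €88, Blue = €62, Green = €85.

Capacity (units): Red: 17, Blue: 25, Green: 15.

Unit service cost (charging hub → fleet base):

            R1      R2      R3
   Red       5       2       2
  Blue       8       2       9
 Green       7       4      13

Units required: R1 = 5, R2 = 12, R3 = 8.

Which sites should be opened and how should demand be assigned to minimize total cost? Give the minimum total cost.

Minimum total cost: 198

Open {Blue}: R1→Blue 8·5=40, R2→Blue 2·12=24, R3→Blue 9·8=72.
Loads: Blue carries 25/25. Service 136; fixed 62; total 198.
Next best feasible plan costs 215.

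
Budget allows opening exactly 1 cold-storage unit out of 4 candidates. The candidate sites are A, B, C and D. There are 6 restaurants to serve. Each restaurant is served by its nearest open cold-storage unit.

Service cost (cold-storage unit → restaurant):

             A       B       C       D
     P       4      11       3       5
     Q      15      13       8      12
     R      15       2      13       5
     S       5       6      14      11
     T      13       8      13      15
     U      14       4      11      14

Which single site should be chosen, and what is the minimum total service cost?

Choose B only; total service cost 44.

With exactly 1 open, each restaurant uses its cheapest among the chosen.
{B}: P→B 11, Q→B 13, R→B 2, S→B 6, T→B 8, U→B 4. Service cost 44.
{C}: service cost 62
{D}: service cost 62
Among all 4 size-1 choices, {B} is lowest.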